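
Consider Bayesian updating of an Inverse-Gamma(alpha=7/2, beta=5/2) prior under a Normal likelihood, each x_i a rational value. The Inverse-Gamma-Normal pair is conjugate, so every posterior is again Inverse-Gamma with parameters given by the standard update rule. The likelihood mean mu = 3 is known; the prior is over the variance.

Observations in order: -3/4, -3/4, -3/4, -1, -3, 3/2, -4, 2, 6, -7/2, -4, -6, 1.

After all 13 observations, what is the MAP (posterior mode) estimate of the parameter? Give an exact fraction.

5387/352

obs 1: x=-3/4 → posterior Inverse-Gamma(4, 305/32)
obs 2: x=-3/4 → posterior Inverse-Gamma(9/2, 265/16)
obs 3: x=-3/4 → posterior Inverse-Gamma(5, 755/32)
obs 4: x=-1 → posterior Inverse-Gamma(11/2, 1011/32)
obs 5: x=-3 → posterior Inverse-Gamma(6, 1587/32)
obs 6: x=3/2 → posterior Inverse-Gamma(13/2, 1623/32)
obs 7: x=-4 → posterior Inverse-Gamma(7, 2407/32)
obs 8: x=2 → posterior Inverse-Gamma(15/2, 2423/32)
obs 9: x=6 → posterior Inverse-Gamma(8, 2567/32)
obs 10: x=-7/2 → posterior Inverse-Gamma(17/2, 3243/32)
obs 11: x=-4 → posterior Inverse-Gamma(9, 4027/32)
obs 12: x=-6 → posterior Inverse-Gamma(19/2, 5323/32)
obs 13: x=1 → posterior Inverse-Gamma(10, 5387/32)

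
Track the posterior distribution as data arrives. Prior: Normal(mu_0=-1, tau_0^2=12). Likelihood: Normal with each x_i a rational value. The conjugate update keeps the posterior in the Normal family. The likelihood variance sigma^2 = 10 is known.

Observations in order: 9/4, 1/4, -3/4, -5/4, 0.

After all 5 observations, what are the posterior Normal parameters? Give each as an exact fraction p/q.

obs 1: x=9/4 → posterior Normal(17/22, 60/11)
obs 2: x=1/4 → posterior Normal(10/17, 60/17)
obs 3: x=-3/4 → posterior Normal(11/46, 60/23)
obs 4: x=-5/4 → posterior Normal(-2/29, 60/29)
obs 5: x=0 → posterior Normal(-2/35, 12/7)

mu_0=-2/35, tau_0^2=12/7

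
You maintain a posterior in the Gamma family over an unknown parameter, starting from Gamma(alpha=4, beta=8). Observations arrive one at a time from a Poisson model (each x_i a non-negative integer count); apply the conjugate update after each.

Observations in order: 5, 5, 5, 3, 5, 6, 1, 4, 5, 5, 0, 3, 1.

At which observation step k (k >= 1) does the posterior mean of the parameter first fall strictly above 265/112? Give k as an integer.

obs 1: x=5 → posterior Gamma(9, 9)
obs 2: x=5 → posterior Gamma(14, 10)
obs 3: x=5 → posterior Gamma(19, 11)
obs 4: x=3 → posterior Gamma(22, 12)
obs 5: x=5 → posterior Gamma(27, 13)
obs 6: x=6 → posterior Gamma(33, 14)
obs 7: x=1 → posterior Gamma(34, 15)
obs 8: x=4 → posterior Gamma(38, 16)
obs 9: x=5 → posterior Gamma(43, 17)
obs 10: x=5 → posterior Gamma(48, 18)
obs 11: x=0 → posterior Gamma(48, 19)
obs 12: x=3 → posterior Gamma(51, 20)
obs 13: x=1 → posterior Gamma(52, 21)

k = 8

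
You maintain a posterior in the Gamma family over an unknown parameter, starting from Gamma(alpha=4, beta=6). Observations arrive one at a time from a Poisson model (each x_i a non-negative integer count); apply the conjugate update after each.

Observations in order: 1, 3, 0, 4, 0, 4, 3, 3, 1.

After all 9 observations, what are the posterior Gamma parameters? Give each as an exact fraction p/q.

alpha=23, beta=15

obs 1: x=1 → posterior Gamma(5, 7)
obs 2: x=3 → posterior Gamma(8, 8)
obs 3: x=0 → posterior Gamma(8, 9)
obs 4: x=4 → posterior Gamma(12, 10)
obs 5: x=0 → posterior Gamma(12, 11)
obs 6: x=4 → posterior Gamma(16, 12)
obs 7: x=3 → posterior Gamma(19, 13)
obs 8: x=3 → posterior Gamma(22, 14)
obs 9: x=1 → posterior Gamma(23, 15)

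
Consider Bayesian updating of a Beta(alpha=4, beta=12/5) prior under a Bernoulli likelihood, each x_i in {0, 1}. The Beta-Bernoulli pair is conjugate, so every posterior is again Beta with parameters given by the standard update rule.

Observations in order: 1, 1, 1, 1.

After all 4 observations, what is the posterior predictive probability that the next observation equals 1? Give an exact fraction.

obs 1: x=1 → posterior Beta(5, 12/5)
obs 2: x=1 → posterior Beta(6, 12/5)
obs 3: x=1 → posterior Beta(7, 12/5)
obs 4: x=1 → posterior Beta(8, 12/5)

10/13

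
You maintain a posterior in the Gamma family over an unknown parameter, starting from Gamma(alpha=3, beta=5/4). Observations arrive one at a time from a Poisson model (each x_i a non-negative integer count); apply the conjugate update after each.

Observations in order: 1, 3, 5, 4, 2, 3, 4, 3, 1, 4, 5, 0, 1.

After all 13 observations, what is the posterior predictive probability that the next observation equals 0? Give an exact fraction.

obs 1: x=1 → posterior Gamma(4, 9/4)
obs 2: x=3 → posterior Gamma(7, 13/4)
obs 3: x=5 → posterior Gamma(12, 17/4)
obs 4: x=4 → posterior Gamma(16, 21/4)
obs 5: x=2 → posterior Gamma(18, 25/4)
obs 6: x=3 → posterior Gamma(21, 29/4)
obs 7: x=4 → posterior Gamma(25, 33/4)
obs 8: x=3 → posterior Gamma(28, 37/4)
obs 9: x=1 → posterior Gamma(29, 41/4)
obs 10: x=4 → posterior Gamma(33, 45/4)
obs 11: x=5 → posterior Gamma(38, 49/4)
obs 12: x=0 → posterior Gamma(38, 53/4)
obs 13: x=1 → posterior Gamma(39, 57/4)

301383430010359672764335507198862359588547763580119919935583003957193/4244861897142842325845994363322721652637918676158764075736824400853941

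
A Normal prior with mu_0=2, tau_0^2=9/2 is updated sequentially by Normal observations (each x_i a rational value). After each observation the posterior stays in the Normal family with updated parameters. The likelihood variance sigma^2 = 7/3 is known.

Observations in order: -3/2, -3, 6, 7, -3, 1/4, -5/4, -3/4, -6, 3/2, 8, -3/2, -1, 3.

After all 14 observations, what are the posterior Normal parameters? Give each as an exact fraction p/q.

obs 1: x=-3/2 → posterior Normal(-25/82, 63/41)
obs 2: x=-3 → posterior Normal(-11/8, 63/68)
obs 3: x=6 → posterior Normal(137/190, 63/95)
obs 4: x=7 → posterior Normal(515/244, 63/122)
obs 5: x=-3 → posterior Normal(353/298, 63/149)
obs 6: x=1/4 → posterior Normal(733/704, 63/176)
obs 7: x=-5/4 → posterior Normal(299/406, 9/29)
obs 8: x=-3/4 → posterior Normal(517/920, 63/230)
obs 9: x=-6 → posterior Normal(-131/1028, 63/257)
obs 10: x=3/2 → posterior Normal(31/1136, 63/284)
obs 11: x=8 → posterior Normal(895/1244, 63/311)
obs 12: x=-3/2 → posterior Normal(733/1352, 63/338)
obs 13: x=-1 → posterior Normal(125/292, 63/365)
obs 14: x=3 → posterior Normal(949/1568, 9/56)

mu_0=949/1568, tau_0^2=9/56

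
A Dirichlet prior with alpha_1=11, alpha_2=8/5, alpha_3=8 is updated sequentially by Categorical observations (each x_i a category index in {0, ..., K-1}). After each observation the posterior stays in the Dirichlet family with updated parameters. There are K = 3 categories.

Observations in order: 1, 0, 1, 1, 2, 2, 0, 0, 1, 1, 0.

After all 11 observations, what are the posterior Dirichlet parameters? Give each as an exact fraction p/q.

obs 1: x=1 → posterior Dirichlet(11, 13/5, 8)
obs 2: x=0 → posterior Dirichlet(12, 13/5, 8)
obs 3: x=1 → posterior Dirichlet(12, 18/5, 8)
obs 4: x=1 → posterior Dirichlet(12, 23/5, 8)
obs 5: x=2 → posterior Dirichlet(12, 23/5, 9)
obs 6: x=2 → posterior Dirichlet(12, 23/5, 10)
obs 7: x=0 → posterior Dirichlet(13, 23/5, 10)
obs 8: x=0 → posterior Dirichlet(14, 23/5, 10)
obs 9: x=1 → posterior Dirichlet(14, 28/5, 10)
obs 10: x=1 → posterior Dirichlet(14, 33/5, 10)
obs 11: x=0 → posterior Dirichlet(15, 33/5, 10)

alpha_1=15, alpha_2=33/5, alpha_3=10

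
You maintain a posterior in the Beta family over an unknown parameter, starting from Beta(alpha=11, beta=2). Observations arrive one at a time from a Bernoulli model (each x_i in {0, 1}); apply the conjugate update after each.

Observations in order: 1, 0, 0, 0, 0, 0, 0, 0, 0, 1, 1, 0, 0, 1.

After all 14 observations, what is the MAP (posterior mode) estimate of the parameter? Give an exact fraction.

obs 1: x=1 → posterior Beta(12, 2)
obs 2: x=0 → posterior Beta(12, 3)
obs 3: x=0 → posterior Beta(12, 4)
obs 4: x=0 → posterior Beta(12, 5)
obs 5: x=0 → posterior Beta(12, 6)
obs 6: x=0 → posterior Beta(12, 7)
obs 7: x=0 → posterior Beta(12, 8)
obs 8: x=0 → posterior Beta(12, 9)
obs 9: x=0 → posterior Beta(12, 10)
obs 10: x=1 → posterior Beta(13, 10)
obs 11: x=1 → posterior Beta(14, 10)
obs 12: x=0 → posterior Beta(14, 11)
obs 13: x=0 → posterior Beta(14, 12)
obs 14: x=1 → posterior Beta(15, 12)

14/25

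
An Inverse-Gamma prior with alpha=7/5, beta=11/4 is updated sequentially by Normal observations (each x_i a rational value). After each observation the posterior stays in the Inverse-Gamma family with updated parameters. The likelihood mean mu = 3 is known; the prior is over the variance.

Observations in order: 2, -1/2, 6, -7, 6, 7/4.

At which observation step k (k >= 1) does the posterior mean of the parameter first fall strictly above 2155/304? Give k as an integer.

k = 3

obs 1: x=2 → posterior Inverse-Gamma(19/10, 13/4)
obs 2: x=-1/2 → posterior Inverse-Gamma(12/5, 75/8)
obs 3: x=6 → posterior Inverse-Gamma(29/10, 111/8)
obs 4: x=-7 → posterior Inverse-Gamma(17/5, 511/8)
obs 5: x=6 → posterior Inverse-Gamma(39/10, 547/8)
obs 6: x=7/4 → posterior Inverse-Gamma(22/5, 2213/32)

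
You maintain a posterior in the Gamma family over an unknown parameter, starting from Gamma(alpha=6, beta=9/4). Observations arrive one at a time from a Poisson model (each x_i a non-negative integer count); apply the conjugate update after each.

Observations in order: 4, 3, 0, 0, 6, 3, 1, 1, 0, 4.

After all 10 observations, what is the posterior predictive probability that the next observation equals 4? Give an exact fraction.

1704346692683088626657575518374223244663486461863799040/15025461748906708859452861070130993269553796873817927041

obs 1: x=4 → posterior Gamma(10, 13/4)
obs 2: x=3 → posterior Gamma(13, 17/4)
obs 3: x=0 → posterior Gamma(13, 21/4)
obs 4: x=0 → posterior Gamma(13, 25/4)
obs 5: x=6 → posterior Gamma(19, 29/4)
obs 6: x=3 → posterior Gamma(22, 33/4)
obs 7: x=1 → posterior Gamma(23, 37/4)
obs 8: x=1 → posterior Gamma(24, 41/4)
obs 9: x=0 → posterior Gamma(24, 45/4)
obs 10: x=4 → posterior Gamma(28, 49/4)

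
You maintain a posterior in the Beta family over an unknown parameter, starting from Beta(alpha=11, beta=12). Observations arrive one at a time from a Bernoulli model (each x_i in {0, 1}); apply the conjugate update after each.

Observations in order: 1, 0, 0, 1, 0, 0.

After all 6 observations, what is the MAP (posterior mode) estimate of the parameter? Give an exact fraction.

obs 1: x=1 → posterior Beta(12, 12)
obs 2: x=0 → posterior Beta(12, 13)
obs 3: x=0 → posterior Beta(12, 14)
obs 4: x=1 → posterior Beta(13, 14)
obs 5: x=0 → posterior Beta(13, 15)
obs 6: x=0 → posterior Beta(13, 16)

4/9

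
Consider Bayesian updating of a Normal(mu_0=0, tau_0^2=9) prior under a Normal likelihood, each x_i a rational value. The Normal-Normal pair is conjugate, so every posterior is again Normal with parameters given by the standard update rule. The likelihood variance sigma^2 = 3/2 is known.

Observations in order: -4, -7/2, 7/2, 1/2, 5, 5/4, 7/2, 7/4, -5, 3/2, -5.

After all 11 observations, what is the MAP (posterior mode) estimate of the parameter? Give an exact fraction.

-3/67

obs 1: x=-4 → posterior Normal(-24/7, 9/7)
obs 2: x=-7/2 → posterior Normal(-45/13, 9/13)
obs 3: x=7/2 → posterior Normal(-24/19, 9/19)
obs 4: x=1/2 → posterior Normal(-21/25, 9/25)
obs 5: x=5 → posterior Normal(9/31, 9/31)
obs 6: x=5/4 → posterior Normal(33/74, 9/37)
obs 7: x=7/2 → posterior Normal(75/86, 9/43)
obs 8: x=7/4 → posterior Normal(48/49, 9/49)
obs 9: x=-5 → posterior Normal(18/55, 9/55)
obs 10: x=3/2 → posterior Normal(27/61, 9/61)
obs 11: x=-5 → posterior Normal(-3/67, 9/67)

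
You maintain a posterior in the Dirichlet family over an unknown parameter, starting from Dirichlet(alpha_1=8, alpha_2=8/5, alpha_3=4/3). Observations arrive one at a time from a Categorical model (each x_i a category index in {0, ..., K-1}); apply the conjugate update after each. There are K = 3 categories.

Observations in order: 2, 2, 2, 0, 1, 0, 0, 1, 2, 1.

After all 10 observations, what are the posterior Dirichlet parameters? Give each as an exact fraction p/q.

obs 1: x=2 → posterior Dirichlet(8, 8/5, 7/3)
obs 2: x=2 → posterior Dirichlet(8, 8/5, 10/3)
obs 3: x=2 → posterior Dirichlet(8, 8/5, 13/3)
obs 4: x=0 → posterior Dirichlet(9, 8/5, 13/3)
obs 5: x=1 → posterior Dirichlet(9, 13/5, 13/3)
obs 6: x=0 → posterior Dirichlet(10, 13/5, 13/3)
obs 7: x=0 → posterior Dirichlet(11, 13/5, 13/3)
obs 8: x=1 → posterior Dirichlet(11, 18/5, 13/3)
obs 9: x=2 → posterior Dirichlet(11, 18/5, 16/3)
obs 10: x=1 → posterior Dirichlet(11, 23/5, 16/3)

alpha_1=11, alpha_2=23/5, alpha_3=16/3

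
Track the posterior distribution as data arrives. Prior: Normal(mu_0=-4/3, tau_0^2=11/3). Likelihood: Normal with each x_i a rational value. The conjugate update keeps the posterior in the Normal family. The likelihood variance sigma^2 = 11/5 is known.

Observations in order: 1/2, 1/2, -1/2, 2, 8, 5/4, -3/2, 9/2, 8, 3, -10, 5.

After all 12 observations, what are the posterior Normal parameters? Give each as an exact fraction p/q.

mu_0=19/12, tau_0^2=11/63

obs 1: x=1/2 → posterior Normal(-3/16, 11/8)
obs 2: x=1/2 → posterior Normal(1/13, 11/13)
obs 3: x=-1/2 → posterior Normal(-1/12, 11/18)
obs 4: x=2 → posterior Normal(17/46, 11/23)
obs 5: x=8 → posterior Normal(97/56, 11/28)
obs 6: x=5/4 → posterior Normal(73/44, 1/3)
obs 7: x=-3/2 → posterior Normal(189/152, 11/38)
obs 8: x=9/2 → posterior Normal(279/172, 11/43)
obs 9: x=8 → posterior Normal(439/192, 11/48)
obs 10: x=3 → posterior Normal(499/212, 11/53)
obs 11: x=-10 → posterior Normal(299/232, 11/58)
obs 12: x=5 → posterior Normal(19/12, 11/63)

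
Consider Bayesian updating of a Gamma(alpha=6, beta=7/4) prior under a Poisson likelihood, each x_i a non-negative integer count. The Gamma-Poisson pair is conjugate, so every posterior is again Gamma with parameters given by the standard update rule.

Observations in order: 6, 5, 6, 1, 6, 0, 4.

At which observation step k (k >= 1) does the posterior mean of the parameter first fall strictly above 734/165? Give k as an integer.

obs 1: x=6 → posterior Gamma(12, 11/4)
obs 2: x=5 → posterior Gamma(17, 15/4)
obs 3: x=6 → posterior Gamma(23, 19/4)
obs 4: x=1 → posterior Gamma(24, 23/4)
obs 5: x=6 → posterior Gamma(30, 27/4)
obs 6: x=0 → posterior Gamma(30, 31/4)
obs 7: x=4 → posterior Gamma(34, 35/4)

k = 2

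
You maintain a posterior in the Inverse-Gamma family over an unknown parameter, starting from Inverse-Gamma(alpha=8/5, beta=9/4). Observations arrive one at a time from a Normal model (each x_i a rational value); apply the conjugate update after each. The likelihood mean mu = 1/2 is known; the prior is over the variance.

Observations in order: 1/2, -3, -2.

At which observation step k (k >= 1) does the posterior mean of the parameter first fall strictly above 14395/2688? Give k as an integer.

k = 3

obs 1: x=1/2 → posterior Inverse-Gamma(21/10, 9/4)
obs 2: x=-3 → posterior Inverse-Gamma(13/5, 67/8)
obs 3: x=-2 → posterior Inverse-Gamma(31/10, 23/2)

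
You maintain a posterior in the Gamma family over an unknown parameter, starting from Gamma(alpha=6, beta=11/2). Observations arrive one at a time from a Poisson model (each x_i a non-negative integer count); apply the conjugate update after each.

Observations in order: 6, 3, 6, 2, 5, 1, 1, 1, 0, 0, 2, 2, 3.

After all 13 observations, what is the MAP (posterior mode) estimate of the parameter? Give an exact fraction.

2

obs 1: x=6 → posterior Gamma(12, 13/2)
obs 2: x=3 → posterior Gamma(15, 15/2)
obs 3: x=6 → posterior Gamma(21, 17/2)
obs 4: x=2 → posterior Gamma(23, 19/2)
obs 5: x=5 → posterior Gamma(28, 21/2)
obs 6: x=1 → posterior Gamma(29, 23/2)
obs 7: x=1 → posterior Gamma(30, 25/2)
obs 8: x=1 → posterior Gamma(31, 27/2)
obs 9: x=0 → posterior Gamma(31, 29/2)
obs 10: x=0 → posterior Gamma(31, 31/2)
obs 11: x=2 → posterior Gamma(33, 33/2)
obs 12: x=2 → posterior Gamma(35, 35/2)
obs 13: x=3 → posterior Gamma(38, 37/2)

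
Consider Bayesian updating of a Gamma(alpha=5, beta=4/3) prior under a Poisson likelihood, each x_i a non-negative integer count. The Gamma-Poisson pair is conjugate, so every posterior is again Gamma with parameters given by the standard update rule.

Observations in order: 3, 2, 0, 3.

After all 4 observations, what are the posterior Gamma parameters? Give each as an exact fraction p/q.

alpha=13, beta=16/3

obs 1: x=3 → posterior Gamma(8, 7/3)
obs 2: x=2 → posterior Gamma(10, 10/3)
obs 3: x=0 → posterior Gamma(10, 13/3)
obs 4: x=3 → posterior Gamma(13, 16/3)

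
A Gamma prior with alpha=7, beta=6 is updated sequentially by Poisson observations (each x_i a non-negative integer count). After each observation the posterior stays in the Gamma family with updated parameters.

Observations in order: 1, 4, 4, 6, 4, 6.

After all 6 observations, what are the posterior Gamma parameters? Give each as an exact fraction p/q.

obs 1: x=1 → posterior Gamma(8, 7)
obs 2: x=4 → posterior Gamma(12, 8)
obs 3: x=4 → posterior Gamma(16, 9)
obs 4: x=6 → posterior Gamma(22, 10)
obs 5: x=4 → posterior Gamma(26, 11)
obs 6: x=6 → posterior Gamma(32, 12)

alpha=32, beta=12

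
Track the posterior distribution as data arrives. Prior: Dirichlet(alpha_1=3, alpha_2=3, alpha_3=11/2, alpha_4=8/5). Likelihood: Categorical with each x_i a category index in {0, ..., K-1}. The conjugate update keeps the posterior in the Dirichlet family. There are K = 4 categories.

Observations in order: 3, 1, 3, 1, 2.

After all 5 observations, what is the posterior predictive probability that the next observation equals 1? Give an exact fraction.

obs 1: x=3 → posterior Dirichlet(3, 3, 11/2, 13/5)
obs 2: x=1 → posterior Dirichlet(3, 4, 11/2, 13/5)
obs 3: x=3 → posterior Dirichlet(3, 4, 11/2, 18/5)
obs 4: x=1 → posterior Dirichlet(3, 5, 11/2, 18/5)
obs 5: x=2 → posterior Dirichlet(3, 5, 13/2, 18/5)

50/181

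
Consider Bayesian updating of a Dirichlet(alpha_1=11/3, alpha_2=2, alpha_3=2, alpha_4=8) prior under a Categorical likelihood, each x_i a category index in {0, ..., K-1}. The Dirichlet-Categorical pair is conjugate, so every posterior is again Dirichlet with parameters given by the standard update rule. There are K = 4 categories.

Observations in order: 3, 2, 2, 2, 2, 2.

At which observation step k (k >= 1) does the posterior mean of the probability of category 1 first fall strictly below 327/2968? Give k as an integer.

obs 1: x=3 → posterior Dirichlet(11/3, 2, 2, 9)
obs 2: x=2 → posterior Dirichlet(11/3, 2, 3, 9)
obs 3: x=2 → posterior Dirichlet(11/3, 2, 4, 9)
obs 4: x=2 → posterior Dirichlet(11/3, 2, 5, 9)
obs 5: x=2 → posterior Dirichlet(11/3, 2, 6, 9)
obs 6: x=2 → posterior Dirichlet(11/3, 2, 7, 9)

k = 3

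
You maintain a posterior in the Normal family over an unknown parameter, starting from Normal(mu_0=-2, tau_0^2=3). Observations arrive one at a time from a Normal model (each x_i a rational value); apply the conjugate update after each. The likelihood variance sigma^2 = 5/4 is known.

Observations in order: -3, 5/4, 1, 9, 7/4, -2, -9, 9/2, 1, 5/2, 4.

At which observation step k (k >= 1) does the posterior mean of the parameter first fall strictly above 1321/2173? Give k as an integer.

obs 1: x=-3 → posterior Normal(-46/17, 15/17)
obs 2: x=5/4 → posterior Normal(-31/29, 15/29)
obs 3: x=1 → posterior Normal(-19/41, 15/41)
obs 4: x=9 → posterior Normal(89/53, 15/53)
obs 5: x=7/4 → posterior Normal(22/13, 3/13)
obs 6: x=-2 → posterior Normal(86/77, 15/77)
obs 7: x=-9 → posterior Normal(-22/89, 15/89)
obs 8: x=9/2 → posterior Normal(32/101, 15/101)
obs 9: x=1 → posterior Normal(44/113, 15/113)
obs 10: x=5/2 → posterior Normal(74/125, 3/25)
obs 11: x=4 → posterior Normal(122/137, 15/137)

k = 4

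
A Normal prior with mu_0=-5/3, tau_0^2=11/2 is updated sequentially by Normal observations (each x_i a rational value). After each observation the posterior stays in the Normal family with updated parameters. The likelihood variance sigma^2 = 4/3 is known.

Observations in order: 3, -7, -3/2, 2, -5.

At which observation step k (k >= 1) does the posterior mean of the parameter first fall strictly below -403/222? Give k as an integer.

k = 2

obs 1: x=3 → posterior Normal(257/123, 44/41)
obs 2: x=-7 → posterior Normal(-218/111, 22/37)
obs 3: x=-3/2 → posterior Normal(-1169/642, 44/107)
obs 4: x=2 → posterior Normal(-773/840, 11/35)
obs 5: x=-5 → posterior Normal(-1763/1038, 44/173)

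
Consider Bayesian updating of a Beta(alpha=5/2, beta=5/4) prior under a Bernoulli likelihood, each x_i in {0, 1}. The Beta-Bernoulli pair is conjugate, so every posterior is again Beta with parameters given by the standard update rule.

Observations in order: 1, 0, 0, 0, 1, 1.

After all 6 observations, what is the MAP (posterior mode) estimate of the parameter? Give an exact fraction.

18/31

obs 1: x=1 → posterior Beta(7/2, 5/4)
obs 2: x=0 → posterior Beta(7/2, 9/4)
obs 3: x=0 → posterior Beta(7/2, 13/4)
obs 4: x=0 → posterior Beta(7/2, 17/4)
obs 5: x=1 → posterior Beta(9/2, 17/4)
obs 6: x=1 → posterior Beta(11/2, 17/4)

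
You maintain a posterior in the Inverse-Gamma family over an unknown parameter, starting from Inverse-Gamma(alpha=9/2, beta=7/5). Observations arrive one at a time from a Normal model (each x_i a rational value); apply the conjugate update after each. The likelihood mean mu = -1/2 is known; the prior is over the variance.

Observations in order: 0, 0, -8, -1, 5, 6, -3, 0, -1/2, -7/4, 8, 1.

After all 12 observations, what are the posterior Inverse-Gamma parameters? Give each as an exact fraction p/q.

obs 1: x=0 → posterior Inverse-Gamma(5, 61/40)
obs 2: x=0 → posterior Inverse-Gamma(11/2, 33/20)
obs 3: x=-8 → posterior Inverse-Gamma(6, 1191/40)
obs 4: x=-1 → posterior Inverse-Gamma(13/2, 299/10)
obs 5: x=5 → posterior Inverse-Gamma(7, 1801/40)
obs 6: x=6 → posterior Inverse-Gamma(15/2, 1323/20)
obs 7: x=-3 → posterior Inverse-Gamma(8, 2771/40)
obs 8: x=0 → posterior Inverse-Gamma(17/2, 347/5)
obs 9: x=-1/2 → posterior Inverse-Gamma(9, 347/5)
obs 10: x=-7/4 → posterior Inverse-Gamma(19/2, 11229/160)
obs 11: x=8 → posterior Inverse-Gamma(10, 17009/160)
obs 12: x=1 → posterior Inverse-Gamma(21/2, 17189/160)

alpha=21/2, beta=17189/160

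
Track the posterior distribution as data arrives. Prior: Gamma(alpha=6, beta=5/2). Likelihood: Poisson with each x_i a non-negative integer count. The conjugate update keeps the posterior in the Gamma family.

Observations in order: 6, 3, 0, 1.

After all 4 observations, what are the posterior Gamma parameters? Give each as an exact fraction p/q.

alpha=16, beta=13/2

obs 1: x=6 → posterior Gamma(12, 7/2)
obs 2: x=3 → posterior Gamma(15, 9/2)
obs 3: x=0 → posterior Gamma(15, 11/2)
obs 4: x=1 → posterior Gamma(16, 13/2)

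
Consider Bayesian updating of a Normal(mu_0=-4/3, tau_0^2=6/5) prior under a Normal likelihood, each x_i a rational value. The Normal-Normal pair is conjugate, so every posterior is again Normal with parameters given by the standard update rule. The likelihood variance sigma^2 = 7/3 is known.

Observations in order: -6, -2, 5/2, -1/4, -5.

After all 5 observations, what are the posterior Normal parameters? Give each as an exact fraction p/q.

mu_0=-1441/750, tau_0^2=42/125

obs 1: x=-6 → posterior Normal(-464/159, 42/53)
obs 2: x=-2 → posterior Normal(-572/213, 42/71)
obs 3: x=5/2 → posterior Normal(-437/267, 42/89)
obs 4: x=-1/4 → posterior Normal(-901/642, 42/107)
obs 5: x=-5 → posterior Normal(-1441/750, 42/125)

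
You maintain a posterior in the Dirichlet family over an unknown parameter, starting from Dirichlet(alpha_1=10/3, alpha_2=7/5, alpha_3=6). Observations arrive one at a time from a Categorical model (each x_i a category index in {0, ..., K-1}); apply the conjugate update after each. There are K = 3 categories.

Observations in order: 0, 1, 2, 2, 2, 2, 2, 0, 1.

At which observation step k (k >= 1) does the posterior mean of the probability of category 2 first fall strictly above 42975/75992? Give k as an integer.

k = 5

obs 1: x=0 → posterior Dirichlet(13/3, 7/5, 6)
obs 2: x=1 → posterior Dirichlet(13/3, 12/5, 6)
obs 3: x=2 → posterior Dirichlet(13/3, 12/5, 7)
obs 4: x=2 → posterior Dirichlet(13/3, 12/5, 8)
obs 5: x=2 → posterior Dirichlet(13/3, 12/5, 9)
obs 6: x=2 → posterior Dirichlet(13/3, 12/5, 10)
obs 7: x=2 → posterior Dirichlet(13/3, 12/5, 11)
obs 8: x=0 → posterior Dirichlet(16/3, 12/5, 11)
obs 9: x=1 → posterior Dirichlet(16/3, 17/5, 11)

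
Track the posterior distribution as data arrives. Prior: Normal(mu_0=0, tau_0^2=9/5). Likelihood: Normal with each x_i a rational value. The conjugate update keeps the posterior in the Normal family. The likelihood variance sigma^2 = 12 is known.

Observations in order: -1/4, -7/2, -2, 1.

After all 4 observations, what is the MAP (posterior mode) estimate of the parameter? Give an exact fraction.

-57/128

obs 1: x=-1/4 → posterior Normal(-3/92, 36/23)
obs 2: x=-7/2 → posterior Normal(-45/104, 18/13)
obs 3: x=-2 → posterior Normal(-69/116, 36/29)
obs 4: x=1 → posterior Normal(-57/128, 9/8)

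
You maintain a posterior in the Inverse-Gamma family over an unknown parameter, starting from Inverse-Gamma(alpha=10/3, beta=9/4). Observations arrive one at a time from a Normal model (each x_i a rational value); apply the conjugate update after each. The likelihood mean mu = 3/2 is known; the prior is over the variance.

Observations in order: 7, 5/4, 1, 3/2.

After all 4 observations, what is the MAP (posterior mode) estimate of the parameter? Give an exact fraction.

1683/608

obs 1: x=7 → posterior Inverse-Gamma(23/6, 139/8)
obs 2: x=5/4 → posterior Inverse-Gamma(13/3, 557/32)
obs 3: x=1 → posterior Inverse-Gamma(29/6, 561/32)
obs 4: x=3/2 → posterior Inverse-Gamma(16/3, 561/32)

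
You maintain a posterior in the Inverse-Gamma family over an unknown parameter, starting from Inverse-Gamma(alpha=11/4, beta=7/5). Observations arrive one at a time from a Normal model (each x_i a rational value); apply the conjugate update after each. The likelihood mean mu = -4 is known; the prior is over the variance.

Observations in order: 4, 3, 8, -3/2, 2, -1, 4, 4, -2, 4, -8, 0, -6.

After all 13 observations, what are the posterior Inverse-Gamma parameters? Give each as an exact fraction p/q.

obs 1: x=4 → posterior Inverse-Gamma(13/4, 167/5)
obs 2: x=3 → posterior Inverse-Gamma(15/4, 579/10)
obs 3: x=8 → posterior Inverse-Gamma(17/4, 1299/10)
obs 4: x=-3/2 → posterior Inverse-Gamma(19/4, 5321/40)
obs 5: x=2 → posterior Inverse-Gamma(21/4, 6041/40)
obs 6: x=-1 → posterior Inverse-Gamma(23/4, 6221/40)
obs 7: x=4 → posterior Inverse-Gamma(25/4, 7501/40)
obs 8: x=4 → posterior Inverse-Gamma(27/4, 8781/40)
obs 9: x=-2 → posterior Inverse-Gamma(29/4, 8861/40)
obs 10: x=4 → posterior Inverse-Gamma(31/4, 10141/40)
obs 11: x=-8 → posterior Inverse-Gamma(33/4, 10461/40)
obs 12: x=0 → posterior Inverse-Gamma(35/4, 10781/40)
obs 13: x=-6 → posterior Inverse-Gamma(37/4, 10861/40)

alpha=37/4, beta=10861/40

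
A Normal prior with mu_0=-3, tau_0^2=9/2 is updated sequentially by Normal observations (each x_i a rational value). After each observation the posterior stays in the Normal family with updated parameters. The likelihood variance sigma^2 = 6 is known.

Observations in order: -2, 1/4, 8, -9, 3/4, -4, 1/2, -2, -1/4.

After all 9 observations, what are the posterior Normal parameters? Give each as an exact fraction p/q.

obs 1: x=-2 → posterior Normal(-18/7, 18/7)
obs 2: x=1/4 → posterior Normal(-69/40, 9/5)
obs 3: x=8 → posterior Normal(27/52, 18/13)
obs 4: x=-9 → posterior Normal(-81/64, 9/8)
obs 5: x=3/4 → posterior Normal(-18/19, 18/19)
obs 6: x=-4 → posterior Normal(-15/11, 9/11)
obs 7: x=1/2 → posterior Normal(-57/50, 18/25)
obs 8: x=-2 → posterior Normal(-69/56, 9/14)
obs 9: x=-1/4 → posterior Normal(-141/124, 18/31)

mu_0=-141/124, tau_0^2=18/31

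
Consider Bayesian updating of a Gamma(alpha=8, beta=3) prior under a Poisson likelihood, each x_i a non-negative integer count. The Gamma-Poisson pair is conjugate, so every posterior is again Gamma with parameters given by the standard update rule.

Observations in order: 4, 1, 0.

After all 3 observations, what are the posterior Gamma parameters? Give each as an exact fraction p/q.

alpha=13, beta=6

obs 1: x=4 → posterior Gamma(12, 4)
obs 2: x=1 → posterior Gamma(13, 5)
obs 3: x=0 → posterior Gamma(13, 6)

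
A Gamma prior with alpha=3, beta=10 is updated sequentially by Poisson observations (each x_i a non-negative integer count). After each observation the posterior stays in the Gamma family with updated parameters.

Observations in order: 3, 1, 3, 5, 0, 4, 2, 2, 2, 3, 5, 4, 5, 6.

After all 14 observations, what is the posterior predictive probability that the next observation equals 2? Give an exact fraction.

obs 1: x=3 → posterior Gamma(6, 11)
obs 2: x=1 → posterior Gamma(7, 12)
obs 3: x=3 → posterior Gamma(10, 13)
obs 4: x=5 → posterior Gamma(15, 14)
obs 5: x=0 → posterior Gamma(15, 15)
obs 6: x=4 → posterior Gamma(19, 16)
obs 7: x=2 → posterior Gamma(21, 17)
obs 8: x=2 → posterior Gamma(23, 18)
obs 9: x=2 → posterior Gamma(25, 19)
obs 10: x=3 → posterior Gamma(28, 20)
obs 11: x=5 → posterior Gamma(33, 21)
obs 12: x=4 → posterior Gamma(37, 22)
obs 13: x=5 → posterior Gamma(42, 23)
obs 14: x=6 → posterior Gamma(48, 24)

2091928920001706726414367458110260729775585657548556150235438279294976/7888609052210118054117285652827862296732064351090230047702789306640625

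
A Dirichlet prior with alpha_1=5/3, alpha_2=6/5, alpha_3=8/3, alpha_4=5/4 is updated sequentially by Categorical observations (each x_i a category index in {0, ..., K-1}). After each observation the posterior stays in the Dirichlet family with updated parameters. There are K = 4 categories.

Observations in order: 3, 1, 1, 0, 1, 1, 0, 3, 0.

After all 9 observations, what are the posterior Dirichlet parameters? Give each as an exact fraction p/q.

obs 1: x=3 → posterior Dirichlet(5/3, 6/5, 8/3, 9/4)
obs 2: x=1 → posterior Dirichlet(5/3, 11/5, 8/3, 9/4)
obs 3: x=1 → posterior Dirichlet(5/3, 16/5, 8/3, 9/4)
obs 4: x=0 → posterior Dirichlet(8/3, 16/5, 8/3, 9/4)
obs 5: x=1 → posterior Dirichlet(8/3, 21/5, 8/3, 9/4)
obs 6: x=1 → posterior Dirichlet(8/3, 26/5, 8/3, 9/4)
obs 7: x=0 → posterior Dirichlet(11/3, 26/5, 8/3, 9/4)
obs 8: x=3 → posterior Dirichlet(11/3, 26/5, 8/3, 13/4)
obs 9: x=0 → posterior Dirichlet(14/3, 26/5, 8/3, 13/4)

alpha_1=14/3, alpha_2=26/5, alpha_3=8/3, alpha_4=13/4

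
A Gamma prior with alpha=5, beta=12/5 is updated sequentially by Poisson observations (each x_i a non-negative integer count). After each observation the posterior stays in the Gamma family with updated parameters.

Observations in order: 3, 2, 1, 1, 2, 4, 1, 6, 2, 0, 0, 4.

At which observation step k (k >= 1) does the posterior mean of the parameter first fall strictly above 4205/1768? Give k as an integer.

obs 1: x=3 → posterior Gamma(8, 17/5)
obs 2: x=2 → posterior Gamma(10, 22/5)
obs 3: x=1 → posterior Gamma(11, 27/5)
obs 4: x=1 → posterior Gamma(12, 32/5)
obs 5: x=2 → posterior Gamma(14, 37/5)
obs 6: x=4 → posterior Gamma(18, 42/5)
obs 7: x=1 → posterior Gamma(19, 47/5)
obs 8: x=6 → posterior Gamma(25, 52/5)
obs 9: x=2 → posterior Gamma(27, 57/5)
obs 10: x=0 → posterior Gamma(27, 62/5)
obs 11: x=0 → posterior Gamma(27, 67/5)
obs 12: x=4 → posterior Gamma(31, 72/5)

k = 8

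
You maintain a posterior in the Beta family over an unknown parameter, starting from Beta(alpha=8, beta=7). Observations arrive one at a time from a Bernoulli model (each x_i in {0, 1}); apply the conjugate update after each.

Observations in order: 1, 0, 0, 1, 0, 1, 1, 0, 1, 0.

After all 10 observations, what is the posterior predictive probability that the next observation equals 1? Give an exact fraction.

obs 1: x=1 → posterior Beta(9, 7)
obs 2: x=0 → posterior Beta(9, 8)
obs 3: x=0 → posterior Beta(9, 9)
obs 4: x=1 → posterior Beta(10, 9)
obs 5: x=0 → posterior Beta(10, 10)
obs 6: x=1 → posterior Beta(11, 10)
obs 7: x=1 → posterior Beta(12, 10)
obs 8: x=0 → posterior Beta(12, 11)
obs 9: x=1 → posterior Beta(13, 11)
obs 10: x=0 → posterior Beta(13, 12)

13/25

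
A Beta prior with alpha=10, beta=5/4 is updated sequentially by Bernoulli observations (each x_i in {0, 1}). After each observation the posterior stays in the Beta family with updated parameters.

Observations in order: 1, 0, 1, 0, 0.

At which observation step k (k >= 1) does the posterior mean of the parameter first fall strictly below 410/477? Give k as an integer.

obs 1: x=1 → posterior Beta(11, 5/4)
obs 2: x=0 → posterior Beta(11, 9/4)
obs 3: x=1 → posterior Beta(12, 9/4)
obs 4: x=0 → posterior Beta(12, 13/4)
obs 5: x=0 → posterior Beta(12, 17/4)

k = 2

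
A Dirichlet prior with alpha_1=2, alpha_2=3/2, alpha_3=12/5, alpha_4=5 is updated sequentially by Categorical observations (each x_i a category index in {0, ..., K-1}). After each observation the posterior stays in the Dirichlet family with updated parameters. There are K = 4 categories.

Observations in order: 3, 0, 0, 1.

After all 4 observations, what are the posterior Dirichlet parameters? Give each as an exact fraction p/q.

alpha_1=4, alpha_2=5/2, alpha_3=12/5, alpha_4=6

obs 1: x=3 → posterior Dirichlet(2, 3/2, 12/5, 6)
obs 2: x=0 → posterior Dirichlet(3, 3/2, 12/5, 6)
obs 3: x=0 → posterior Dirichlet(4, 3/2, 12/5, 6)
obs 4: x=1 → posterior Dirichlet(4, 5/2, 12/5, 6)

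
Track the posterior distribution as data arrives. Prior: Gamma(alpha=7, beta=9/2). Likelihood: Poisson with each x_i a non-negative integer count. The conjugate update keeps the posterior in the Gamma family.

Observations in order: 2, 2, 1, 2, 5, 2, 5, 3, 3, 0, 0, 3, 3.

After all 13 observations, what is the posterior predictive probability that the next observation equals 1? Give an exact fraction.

3592520686645493525758896093277916952501982450485229492187500/14449979754459785493873233887728295303248405238133803036805773

obs 1: x=2 → posterior Gamma(9, 11/2)
obs 2: x=2 → posterior Gamma(11, 13/2)
obs 3: x=1 → posterior Gamma(12, 15/2)
obs 4: x=2 → posterior Gamma(14, 17/2)
obs 5: x=5 → posterior Gamma(19, 19/2)
obs 6: x=2 → posterior Gamma(21, 21/2)
obs 7: x=5 → posterior Gamma(26, 23/2)
obs 8: x=3 → posterior Gamma(29, 25/2)
obs 9: x=3 → posterior Gamma(32, 27/2)
obs 10: x=0 → posterior Gamma(32, 29/2)
obs 11: x=0 → posterior Gamma(32, 31/2)
obs 12: x=3 → posterior Gamma(35, 33/2)
obs 13: x=3 → posterior Gamma(38, 35/2)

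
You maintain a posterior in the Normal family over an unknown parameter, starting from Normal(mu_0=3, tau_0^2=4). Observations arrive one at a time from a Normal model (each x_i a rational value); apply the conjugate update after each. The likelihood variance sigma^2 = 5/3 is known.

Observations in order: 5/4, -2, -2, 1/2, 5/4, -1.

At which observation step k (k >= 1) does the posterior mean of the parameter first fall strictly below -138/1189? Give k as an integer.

obs 1: x=5/4 → posterior Normal(30/17, 20/17)
obs 2: x=-2 → posterior Normal(6/29, 20/29)
obs 3: x=-2 → posterior Normal(-18/41, 20/41)
obs 4: x=1/2 → posterior Normal(-12/53, 20/53)
obs 5: x=5/4 → posterior Normal(3/65, 4/13)
obs 6: x=-1 → posterior Normal(-9/77, 20/77)

k = 3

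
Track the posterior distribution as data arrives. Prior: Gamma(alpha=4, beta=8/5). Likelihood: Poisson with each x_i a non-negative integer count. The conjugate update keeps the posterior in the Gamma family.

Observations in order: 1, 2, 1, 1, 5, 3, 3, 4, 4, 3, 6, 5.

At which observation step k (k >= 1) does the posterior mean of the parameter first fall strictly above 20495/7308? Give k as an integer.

k = 11

obs 1: x=1 → posterior Gamma(5, 13/5)
obs 2: x=2 → posterior Gamma(7, 18/5)
obs 3: x=1 → posterior Gamma(8, 23/5)
obs 4: x=1 → posterior Gamma(9, 28/5)
obs 5: x=5 → posterior Gamma(14, 33/5)
obs 6: x=3 → posterior Gamma(17, 38/5)
obs 7: x=3 → posterior Gamma(20, 43/5)
obs 8: x=4 → posterior Gamma(24, 48/5)
obs 9: x=4 → posterior Gamma(28, 53/5)
obs 10: x=3 → posterior Gamma(31, 58/5)
obs 11: x=6 → posterior Gamma(37, 63/5)
obs 12: x=5 → posterior Gamma(42, 68/5)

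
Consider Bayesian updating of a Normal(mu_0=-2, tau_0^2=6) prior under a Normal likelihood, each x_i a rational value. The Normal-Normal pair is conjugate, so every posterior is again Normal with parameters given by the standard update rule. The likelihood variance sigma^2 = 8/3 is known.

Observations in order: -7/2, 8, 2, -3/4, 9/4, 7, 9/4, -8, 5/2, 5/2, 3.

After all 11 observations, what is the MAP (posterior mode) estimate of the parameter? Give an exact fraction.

obs 1: x=-7/2 → posterior Normal(-79/26, 24/13)
obs 2: x=8 → posterior Normal(65/44, 12/11)
obs 3: x=2 → posterior Normal(101/62, 24/31)
obs 4: x=-3/4 → posterior Normal(35/32, 3/5)
obs 5: x=9/4 → posterior Normal(64/49, 24/49)
obs 6: x=7 → posterior Normal(127/58, 12/29)
obs 7: x=9/4 → posterior Normal(589/268, 24/67)
obs 8: x=-8 → posterior Normal(301/304, 6/19)
obs 9: x=5/2 → posterior Normal(23/20, 24/85)
obs 10: x=5/2 → posterior Normal(481/376, 12/47)
obs 11: x=3 → posterior Normal(589/412, 24/103)

589/412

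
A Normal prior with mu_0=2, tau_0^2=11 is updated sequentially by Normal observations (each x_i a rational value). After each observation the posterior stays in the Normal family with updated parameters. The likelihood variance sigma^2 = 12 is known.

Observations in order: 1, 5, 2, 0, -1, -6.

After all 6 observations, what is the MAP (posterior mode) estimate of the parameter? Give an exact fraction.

obs 1: x=1 → posterior Normal(35/23, 132/23)
obs 2: x=5 → posterior Normal(45/17, 66/17)
obs 3: x=2 → posterior Normal(112/45, 44/15)
obs 4: x=0 → posterior Normal(2, 33/14)
obs 5: x=-1 → posterior Normal(101/67, 132/67)
obs 6: x=-6 → posterior Normal(35/78, 22/13)

35/78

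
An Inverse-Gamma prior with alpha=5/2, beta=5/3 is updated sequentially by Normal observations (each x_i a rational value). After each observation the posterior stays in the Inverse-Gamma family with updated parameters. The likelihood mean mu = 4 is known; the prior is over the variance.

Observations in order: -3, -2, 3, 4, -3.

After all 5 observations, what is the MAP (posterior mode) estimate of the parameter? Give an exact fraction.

415/36

obs 1: x=-3 → posterior Inverse-Gamma(3, 157/6)
obs 2: x=-2 → posterior Inverse-Gamma(7/2, 265/6)
obs 3: x=3 → posterior Inverse-Gamma(4, 134/3)
obs 4: x=4 → posterior Inverse-Gamma(9/2, 134/3)
obs 5: x=-3 → posterior Inverse-Gamma(5, 415/6)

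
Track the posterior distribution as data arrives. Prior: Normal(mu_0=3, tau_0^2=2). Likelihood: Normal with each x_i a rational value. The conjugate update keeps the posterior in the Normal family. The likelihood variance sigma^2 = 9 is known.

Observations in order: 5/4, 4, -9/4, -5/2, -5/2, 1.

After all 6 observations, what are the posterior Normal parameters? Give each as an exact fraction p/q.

obs 1: x=5/4 → posterior Normal(59/22, 18/11)
obs 2: x=4 → posterior Normal(75/26, 18/13)
obs 3: x=-9/4 → posterior Normal(11/5, 6/5)
obs 4: x=-5/2 → posterior Normal(28/17, 18/17)
obs 5: x=-5/2 → posterior Normal(23/19, 18/19)
obs 6: x=1 → posterior Normal(25/21, 6/7)

mu_0=25/21, tau_0^2=6/7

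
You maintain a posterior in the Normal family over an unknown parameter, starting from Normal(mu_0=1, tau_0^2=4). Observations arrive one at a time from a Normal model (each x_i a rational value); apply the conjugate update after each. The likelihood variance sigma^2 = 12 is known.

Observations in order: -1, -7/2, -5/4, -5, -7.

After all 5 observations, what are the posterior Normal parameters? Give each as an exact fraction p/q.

mu_0=-59/32, tau_0^2=3/2

obs 1: x=-1 → posterior Normal(1/2, 3)
obs 2: x=-7/2 → posterior Normal(-3/10, 12/5)
obs 3: x=-5/4 → posterior Normal(-11/24, 2)
obs 4: x=-5 → posterior Normal(-31/28, 12/7)
obs 5: x=-7 → posterior Normal(-59/32, 3/2)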